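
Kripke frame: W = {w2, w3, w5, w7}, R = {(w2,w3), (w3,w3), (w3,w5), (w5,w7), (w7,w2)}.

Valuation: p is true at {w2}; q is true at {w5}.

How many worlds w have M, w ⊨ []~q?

w2: successors {w3}; ~q there: w3:T. ✓
w3: successors {w3, w5}; ~q there: w3:T, w5:F. ✗
w5: successors {w7}; ~q there: w7:T. ✓
w7: successors {w2}; ~q there: w2:T. ✓
Satisfying worlds: {w2, w5, w7}.

3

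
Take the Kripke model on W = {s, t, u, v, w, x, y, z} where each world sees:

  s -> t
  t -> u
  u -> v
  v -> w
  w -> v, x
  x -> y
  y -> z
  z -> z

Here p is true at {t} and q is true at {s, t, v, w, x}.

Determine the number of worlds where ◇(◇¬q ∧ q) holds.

2

s: successors {t}; ◇¬q ∧ q there: t:T. ✓
t: successors {u}; ◇¬q ∧ q there: u:F. ✗
u: successors {v}; ◇¬q ∧ q there: v:F. ✗
v: successors {w}; ◇¬q ∧ q there: w:F. ✗
w: successors {v, x}; ◇¬q ∧ q there: v:F, x:T. ✓
x: successors {y}; ◇¬q ∧ q there: y:F. ✗
y: successors {z}; ◇¬q ∧ q there: z:F. ✗
z: successors {z}; ◇¬q ∧ q there: z:F. ✗
Satisfying worlds: {s, w}.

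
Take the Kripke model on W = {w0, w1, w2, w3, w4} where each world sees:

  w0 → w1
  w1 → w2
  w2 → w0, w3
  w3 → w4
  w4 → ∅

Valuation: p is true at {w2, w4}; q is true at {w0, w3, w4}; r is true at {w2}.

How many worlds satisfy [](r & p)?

w0: successors {w1}; r & p there: w1:F. ✗
w1: successors {w2}; r & p there: w2:T. ✓
w2: successors {w0, w3}; r & p there: w0:F, w3:F. ✗
w3: successors {w4}; r & p there: w4:F. ✗
w4: no successors, so [](r & p) holds vacuously. ✓
Satisfying worlds: {w1, w4}.

2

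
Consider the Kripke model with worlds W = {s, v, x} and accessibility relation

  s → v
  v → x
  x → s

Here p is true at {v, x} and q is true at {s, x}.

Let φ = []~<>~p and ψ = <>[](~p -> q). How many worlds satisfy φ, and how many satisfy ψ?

For []~<>~p:
s: successors {v}; ~<>~p there: v:T. ✓
v: successors {x}; ~<>~p there: x:F. ✗
x: successors {s}; ~<>~p there: s:T. ✓
— 2 worlds.
For <>[](~p -> q):
s: successors {v}; [](~p -> q) there: v:T. ✓
v: successors {x}; [](~p -> q) there: x:T. ✓
x: successors {s}; [](~p -> q) there: s:T. ✓
— 3 worlds.

2 and 3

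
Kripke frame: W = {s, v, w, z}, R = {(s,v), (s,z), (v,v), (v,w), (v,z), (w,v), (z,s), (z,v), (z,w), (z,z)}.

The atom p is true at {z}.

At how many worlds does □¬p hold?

1

s: successors {v, z}; ¬p there: v:T, z:F. ✗
v: successors {v, w, z}; ¬p there: v:T, w:T, z:F. ✗
w: successors {v}; ¬p there: v:T. ✓
z: successors {s, v, w, z}; ¬p there: s:T, v:T, w:T, z:F. ✗
Satisfying worlds: {w}.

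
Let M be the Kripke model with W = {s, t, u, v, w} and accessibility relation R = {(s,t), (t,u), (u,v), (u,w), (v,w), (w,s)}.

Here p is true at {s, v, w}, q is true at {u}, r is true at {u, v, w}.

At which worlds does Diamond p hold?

s: successors {t}; p there: t:F. ✗
t: successors {u}; p there: u:F. ✗
u: successors {v, w}; p there: v:T, w:T. ✓
v: successors {w}; p there: w:T. ✓
w: successors {s}; p there: s:T. ✓

{u, v, w}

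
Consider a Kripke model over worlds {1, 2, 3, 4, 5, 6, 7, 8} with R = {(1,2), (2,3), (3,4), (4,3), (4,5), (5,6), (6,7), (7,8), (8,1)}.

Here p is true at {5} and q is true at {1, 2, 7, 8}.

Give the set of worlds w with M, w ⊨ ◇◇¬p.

{1, 2, 3, 4, 5, 6, 7, 8}

1: successors {2}; ◇¬p there: 2:T. ✓
2: successors {3}; ◇¬p there: 3:T. ✓
3: successors {4}; ◇¬p there: 4:T. ✓
4: successors {3, 5}; ◇¬p there: 3:T, 5:T. ✓
5: successors {6}; ◇¬p there: 6:T. ✓
6: successors {7}; ◇¬p there: 7:T. ✓
7: successors {8}; ◇¬p there: 8:T. ✓
8: successors {1}; ◇¬p there: 1:T. ✓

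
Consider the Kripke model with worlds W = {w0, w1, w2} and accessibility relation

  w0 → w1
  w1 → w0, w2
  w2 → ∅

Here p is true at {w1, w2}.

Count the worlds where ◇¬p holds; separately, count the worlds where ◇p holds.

1 and 2

For ◇¬p:
w0: successors {w1}; ¬p there: w1:F. ✗
w1: successors {w0, w2}; ¬p there: w0:T, w2:F. ✓
w2: no successors, so ◇¬p fails. ✗
— 1 world.
For ◇p:
w0: successors {w1}; p there: w1:T. ✓
w1: successors {w0, w2}; p there: w0:F, w2:T. ✓
w2: no successors, so ◇p fails. ✗
— 2 worlds.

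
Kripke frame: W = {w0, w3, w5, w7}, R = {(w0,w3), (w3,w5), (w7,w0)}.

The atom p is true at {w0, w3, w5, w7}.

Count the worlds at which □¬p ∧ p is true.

1

w0: □¬p is F, p is T. ✗
w3: □¬p is F, p is T. ✗
w5: □¬p is T, p is T. ✓
w7: □¬p is F, p is T. ✗
Satisfying worlds: {w5}.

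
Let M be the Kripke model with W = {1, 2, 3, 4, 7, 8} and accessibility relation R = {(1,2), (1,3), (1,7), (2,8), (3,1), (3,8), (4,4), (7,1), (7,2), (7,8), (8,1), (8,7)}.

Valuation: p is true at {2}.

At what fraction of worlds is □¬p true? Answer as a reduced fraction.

1: successors {2, 3, 7}; ¬p there: 2:F, 3:T, 7:T. ✗
2: successors {8}; ¬p there: 8:T. ✓
3: successors {1, 8}; ¬p there: 1:T, 8:T. ✓
4: successors {4}; ¬p there: 4:T. ✓
7: successors {1, 2, 8}; ¬p there: 1:T, 2:F, 8:T. ✗
8: successors {1, 7}; ¬p there: 1:T, 7:T. ✓
That's 4 of 6 worlds, so 4/6 = 2/3.

2/3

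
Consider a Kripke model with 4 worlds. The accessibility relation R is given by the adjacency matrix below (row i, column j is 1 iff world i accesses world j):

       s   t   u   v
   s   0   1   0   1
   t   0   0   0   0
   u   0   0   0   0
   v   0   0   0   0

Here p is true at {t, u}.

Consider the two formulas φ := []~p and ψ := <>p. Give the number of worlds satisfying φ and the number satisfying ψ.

For []~p:
s: successors {t, v}; ~p there: t:F, v:T. ✗
t: no successors, so []~p holds vacuously. ✓
u: no successors, so []~p holds vacuously. ✓
v: no successors, so []~p holds vacuously. ✓
— 3 worlds.
For <>p:
s: successors {t, v}; p there: t:T, v:F. ✓
t: no successors, so <>p fails. ✗
u: no successors, so <>p fails. ✗
v: no successors, so <>p fails. ✗
— 1 world.

3 and 1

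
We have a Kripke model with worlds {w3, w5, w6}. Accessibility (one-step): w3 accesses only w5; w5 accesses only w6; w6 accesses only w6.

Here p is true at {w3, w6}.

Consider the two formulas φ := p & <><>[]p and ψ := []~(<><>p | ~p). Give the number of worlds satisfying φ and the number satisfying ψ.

For p & <><>[]p:
w3: p is T, <><>[]p is T. ✓
w5: p is F, <><>[]p is T. ✗
w6: p is T, <><>[]p is T. ✓
— 2 worlds.
For []~(<><>p | ~p):
w3: successors {w5}; ~(<><>p | ~p) there: w5:F. ✗
w5: successors {w6}; ~(<><>p | ~p) there: w6:F. ✗
w6: successors {w6}; ~(<><>p | ~p) there: w6:F. ✗
— 0 worlds.

2 and 0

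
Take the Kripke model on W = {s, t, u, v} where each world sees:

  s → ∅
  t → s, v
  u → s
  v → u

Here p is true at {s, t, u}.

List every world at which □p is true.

s: no successors, so □p holds vacuously. ✓
t: successors {s, v}; p there: s:T, v:F. ✗
u: successors {s}; p there: s:T. ✓
v: successors {u}; p there: u:T. ✓

{s, u, v}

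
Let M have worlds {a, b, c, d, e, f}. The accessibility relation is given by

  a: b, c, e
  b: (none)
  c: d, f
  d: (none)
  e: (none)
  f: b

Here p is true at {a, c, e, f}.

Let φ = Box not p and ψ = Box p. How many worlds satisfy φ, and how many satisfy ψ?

4 and 3

For Box not p:
a: successors {b, c, e}; not p there: b:T, c:F, e:F. ✗
b: no successors, so Box not p holds vacuously. ✓
c: successors {d, f}; not p there: d:T, f:F. ✗
d: no successors, so Box not p holds vacuously. ✓
e: no successors, so Box not p holds vacuously. ✓
f: successors {b}; not p there: b:T. ✓
— 4 worlds.
For Box p:
a: successors {b, c, e}; p there: b:F, c:T, e:T. ✗
b: no successors, so Box p holds vacuously. ✓
c: successors {d, f}; p there: d:F, f:T. ✗
d: no successors, so Box p holds vacuously. ✓
e: no successors, so Box p holds vacuously. ✓
f: successors {b}; p there: b:F. ✗
— 3 worlds.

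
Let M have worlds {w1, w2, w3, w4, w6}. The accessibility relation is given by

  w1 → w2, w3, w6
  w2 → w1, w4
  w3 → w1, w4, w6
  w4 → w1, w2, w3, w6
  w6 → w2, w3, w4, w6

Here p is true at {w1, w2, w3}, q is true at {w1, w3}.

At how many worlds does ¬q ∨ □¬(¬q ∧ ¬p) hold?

3

w1: ¬q is F, □¬(¬q ∧ ¬p) is F. ✗
w2: ¬q is T, □¬(¬q ∧ ¬p) is F. ✓
w3: ¬q is F, □¬(¬q ∧ ¬p) is F. ✗
w4: ¬q is T, □¬(¬q ∧ ¬p) is F. ✓
w6: ¬q is T, □¬(¬q ∧ ¬p) is F. ✓
Satisfying worlds: {w2, w4, w6}.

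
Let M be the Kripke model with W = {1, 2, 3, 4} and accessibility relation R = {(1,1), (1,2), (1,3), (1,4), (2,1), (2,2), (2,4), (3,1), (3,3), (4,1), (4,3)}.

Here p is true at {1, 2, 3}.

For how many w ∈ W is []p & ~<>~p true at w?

2

1: []p is F, ~<>~p is F. ✗
2: []p is F, ~<>~p is F. ✗
3: []p is T, ~<>~p is T. ✓
4: []p is T, ~<>~p is T. ✓
Satisfying worlds: {3, 4}.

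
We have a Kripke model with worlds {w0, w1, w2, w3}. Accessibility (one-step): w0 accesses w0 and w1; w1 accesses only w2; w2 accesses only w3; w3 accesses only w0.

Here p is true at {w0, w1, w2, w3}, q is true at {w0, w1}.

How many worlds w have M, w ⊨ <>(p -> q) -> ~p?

w0: <>(p -> q) is T, ~p is F. ✗
w1: <>(p -> q) is F, ~p is F. ✓
w2: <>(p -> q) is F, ~p is F. ✓
w3: <>(p -> q) is T, ~p is F. ✗
Satisfying worlds: {w1, w2}.

2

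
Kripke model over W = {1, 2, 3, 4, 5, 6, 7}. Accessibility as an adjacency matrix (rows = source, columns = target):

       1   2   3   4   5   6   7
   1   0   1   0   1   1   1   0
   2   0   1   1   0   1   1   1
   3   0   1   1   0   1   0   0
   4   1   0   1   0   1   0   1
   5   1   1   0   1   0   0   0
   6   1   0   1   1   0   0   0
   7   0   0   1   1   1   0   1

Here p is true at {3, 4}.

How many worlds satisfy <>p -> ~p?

1: <>p is T, ~p is T. ✓
2: <>p is T, ~p is T. ✓
3: <>p is T, ~p is F. ✗
4: <>p is T, ~p is F. ✗
5: <>p is T, ~p is T. ✓
6: <>p is T, ~p is T. ✓
7: <>p is T, ~p is T. ✓
Satisfying worlds: {1, 2, 5, 6, 7}.

5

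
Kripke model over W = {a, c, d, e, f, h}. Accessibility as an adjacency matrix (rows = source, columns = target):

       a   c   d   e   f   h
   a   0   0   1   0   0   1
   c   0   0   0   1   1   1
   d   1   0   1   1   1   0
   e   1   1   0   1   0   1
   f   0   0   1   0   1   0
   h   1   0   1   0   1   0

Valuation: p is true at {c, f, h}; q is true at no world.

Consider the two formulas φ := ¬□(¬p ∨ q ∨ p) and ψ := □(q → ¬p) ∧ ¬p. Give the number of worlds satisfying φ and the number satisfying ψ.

For ¬□(¬p ∨ q ∨ p):
a: □(¬p ∨ q ∨ p) is T. ✗
c: □(¬p ∨ q ∨ p) is T. ✗
d: □(¬p ∨ q ∨ p) is T. ✗
e: □(¬p ∨ q ∨ p) is T. ✗
f: □(¬p ∨ q ∨ p) is T. ✗
h: □(¬p ∨ q ∨ p) is T. ✗
— 0 worlds.
For □(q → ¬p) ∧ ¬p:
a: □(q → ¬p) is T, ¬p is T. ✓
c: □(q → ¬p) is T, ¬p is F. ✗
d: □(q → ¬p) is T, ¬p is T. ✓
e: □(q → ¬p) is T, ¬p is T. ✓
f: □(q → ¬p) is T, ¬p is F. ✗
h: □(q → ¬p) is T, ¬p is F. ✗
— 3 worlds.

0 and 3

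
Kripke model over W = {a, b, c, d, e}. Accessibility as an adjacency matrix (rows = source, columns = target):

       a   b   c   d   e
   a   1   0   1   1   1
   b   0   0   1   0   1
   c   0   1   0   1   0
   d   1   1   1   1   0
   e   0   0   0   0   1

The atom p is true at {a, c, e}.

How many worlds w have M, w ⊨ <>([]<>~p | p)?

4

a: successors {a, c, d, e}; []<>~p | p there: a:T, c:T, d:F, e:T. ✓
b: successors {c, e}; []<>~p | p there: c:T, e:T. ✓
c: successors {b, d}; []<>~p | p there: b:F, d:F. ✗
d: successors {a, b, c, d}; []<>~p | p there: a:T, b:F, c:T, d:F. ✓
e: successors {e}; []<>~p | p there: e:T. ✓
Satisfying worlds: {a, b, d, e}.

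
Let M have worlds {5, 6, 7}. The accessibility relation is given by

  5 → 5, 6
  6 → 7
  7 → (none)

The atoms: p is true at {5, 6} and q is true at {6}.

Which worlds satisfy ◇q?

5: successors {5, 6}; q there: 5:F, 6:T. ✓
6: successors {7}; q there: 7:F. ✗
7: no successors, so ◇q fails. ✗

{5}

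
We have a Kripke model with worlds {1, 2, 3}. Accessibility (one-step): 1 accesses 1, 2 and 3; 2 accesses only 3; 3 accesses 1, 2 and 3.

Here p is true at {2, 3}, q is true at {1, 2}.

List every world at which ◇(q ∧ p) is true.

{1, 3}

1: successors {1, 2, 3}; q ∧ p there: 1:F, 2:T, 3:F. ✓
2: successors {3}; q ∧ p there: 3:F. ✗
3: successors {1, 2, 3}; q ∧ p there: 1:F, 2:T, 3:F. ✓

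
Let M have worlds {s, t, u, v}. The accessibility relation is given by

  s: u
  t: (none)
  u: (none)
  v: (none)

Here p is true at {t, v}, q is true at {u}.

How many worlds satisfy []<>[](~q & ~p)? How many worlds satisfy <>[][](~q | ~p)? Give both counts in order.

For []<>[](~q & ~p):
s: successors {u}; <>[](~q & ~p) there: u:F. ✗
t: no successors, so []<>[](~q & ~p) holds vacuously. ✓
u: no successors, so []<>[](~q & ~p) holds vacuously. ✓
v: no successors, so []<>[](~q & ~p) holds vacuously. ✓
— 3 worlds.
For <>[][](~q | ~p):
s: successors {u}; [][](~q | ~p) there: u:T. ✓
t: no successors, so <>[][](~q | ~p) fails. ✗
u: no successors, so <>[][](~q | ~p) fails. ✗
v: no successors, so <>[][](~q | ~p) fails. ✗
— 1 world.

3 and 1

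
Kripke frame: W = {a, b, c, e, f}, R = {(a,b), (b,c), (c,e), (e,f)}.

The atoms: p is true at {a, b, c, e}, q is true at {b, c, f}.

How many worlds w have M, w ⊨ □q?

a: successors {b}; q there: b:T. ✓
b: successors {c}; q there: c:T. ✓
c: successors {e}; q there: e:F. ✗
e: successors {f}; q there: f:T. ✓
f: no successors, so □q holds vacuously. ✓
Satisfying worlds: {a, b, e, f}.

4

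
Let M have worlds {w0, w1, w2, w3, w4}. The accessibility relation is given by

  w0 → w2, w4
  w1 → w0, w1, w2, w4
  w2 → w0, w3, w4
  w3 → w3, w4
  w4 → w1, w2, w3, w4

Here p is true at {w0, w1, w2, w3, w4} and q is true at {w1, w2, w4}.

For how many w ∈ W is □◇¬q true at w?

3

w0: successors {w2, w4}; ◇¬q there: w2:T, w4:T. ✓
w1: successors {w0, w1, w2, w4}; ◇¬q there: w0:F, w1:T, w2:T, w4:T. ✗
w2: successors {w0, w3, w4}; ◇¬q there: w0:F, w3:T, w4:T. ✗
w3: successors {w3, w4}; ◇¬q there: w3:T, w4:T. ✓
w4: successors {w1, w2, w3, w4}; ◇¬q there: w1:T, w2:T, w3:T, w4:T. ✓
Satisfying worlds: {w0, w3, w4}.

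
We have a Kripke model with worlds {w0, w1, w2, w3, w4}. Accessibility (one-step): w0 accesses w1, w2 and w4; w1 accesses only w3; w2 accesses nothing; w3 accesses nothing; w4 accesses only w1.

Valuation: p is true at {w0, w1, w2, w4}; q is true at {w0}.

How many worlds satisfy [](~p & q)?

w0: successors {w1, w2, w4}; ~p & q there: w1:F, w2:F, w4:F. ✗
w1: successors {w3}; ~p & q there: w3:F. ✗
w2: no successors, so [](~p & q) holds vacuously. ✓
w3: no successors, so [](~p & q) holds vacuously. ✓
w4: successors {w1}; ~p & q there: w1:F. ✗
Satisfying worlds: {w2, w3}.

2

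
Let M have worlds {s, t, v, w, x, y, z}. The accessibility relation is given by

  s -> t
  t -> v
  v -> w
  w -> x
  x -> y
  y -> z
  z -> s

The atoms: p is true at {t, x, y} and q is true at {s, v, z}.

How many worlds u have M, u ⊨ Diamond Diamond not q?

s: successors {t}; Diamond not q there: t:F. ✗
t: successors {v}; Diamond not q there: v:T. ✓
v: successors {w}; Diamond not q there: w:T. ✓
w: successors {x}; Diamond not q there: x:T. ✓
x: successors {y}; Diamond not q there: y:F. ✗
y: successors {z}; Diamond not q there: z:F. ✗
z: successors {s}; Diamond not q there: s:T. ✓
Satisfying worlds: {t, v, w, z}.

4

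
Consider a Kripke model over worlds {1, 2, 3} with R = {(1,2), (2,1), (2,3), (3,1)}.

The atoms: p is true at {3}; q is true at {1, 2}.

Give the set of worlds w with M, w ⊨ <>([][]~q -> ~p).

1: successors {2}; [][]~q -> ~p there: 2:T. ✓
2: successors {1, 3}; [][]~q -> ~p there: 1:T, 3:T. ✓
3: successors {1}; [][]~q -> ~p there: 1:T. ✓

{1, 2, 3}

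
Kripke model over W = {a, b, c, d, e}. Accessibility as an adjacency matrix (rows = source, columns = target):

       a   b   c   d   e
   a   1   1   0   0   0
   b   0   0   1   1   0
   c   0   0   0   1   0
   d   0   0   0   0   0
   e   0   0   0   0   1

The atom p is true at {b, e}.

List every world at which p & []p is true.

{e}

a: p is F, []p is F. ✗
b: p is T, []p is F. ✗
c: p is F, []p is F. ✗
d: p is F, []p is T. ✗
e: p is T, []p is T. ✓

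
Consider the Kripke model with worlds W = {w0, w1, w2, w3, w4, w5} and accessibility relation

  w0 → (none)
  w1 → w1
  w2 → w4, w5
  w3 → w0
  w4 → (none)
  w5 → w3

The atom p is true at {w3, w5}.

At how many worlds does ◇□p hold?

2

w0: no successors, so ◇□p fails. ✗
w1: successors {w1}; □p there: w1:F. ✗
w2: successors {w4, w5}; □p there: w4:T, w5:T. ✓
w3: successors {w0}; □p there: w0:T. ✓
w4: no successors, so ◇□p fails. ✗
w5: successors {w3}; □p there: w3:F. ✗
Satisfying worlds: {w2, w3}.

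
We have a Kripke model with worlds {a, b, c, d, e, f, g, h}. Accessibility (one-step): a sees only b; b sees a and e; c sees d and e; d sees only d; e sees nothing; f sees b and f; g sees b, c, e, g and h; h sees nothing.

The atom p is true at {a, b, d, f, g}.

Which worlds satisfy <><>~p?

a: successors {b}; <>~p there: b:T. ✓
b: successors {a, e}; <>~p there: a:F, e:F. ✗
c: successors {d, e}; <>~p there: d:F, e:F. ✗
d: successors {d}; <>~p there: d:F. ✗
e: no successors, so <><>~p fails. ✗
f: successors {b, f}; <>~p there: b:T, f:F. ✓
g: successors {b, c, e, g, h}; <>~p there: b:T, c:T, e:F, g:T, h:F. ✓
h: no successors, so <><>~p fails. ✗

{a, f, g}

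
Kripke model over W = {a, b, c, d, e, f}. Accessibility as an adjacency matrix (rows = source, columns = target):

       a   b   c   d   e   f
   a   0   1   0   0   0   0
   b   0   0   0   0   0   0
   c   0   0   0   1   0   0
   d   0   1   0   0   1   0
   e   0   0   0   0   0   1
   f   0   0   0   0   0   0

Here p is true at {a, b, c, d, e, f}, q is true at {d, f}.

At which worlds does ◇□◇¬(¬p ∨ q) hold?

{a, d, e}

a: successors {b}; □◇¬(¬p ∨ q) there: b:T. ✓
b: no successors, so ◇□◇¬(¬p ∨ q) fails. ✗
c: successors {d}; □◇¬(¬p ∨ q) there: d:F. ✗
d: successors {b, e}; □◇¬(¬p ∨ q) there: b:T, e:F. ✓
e: successors {f}; □◇¬(¬p ∨ q) there: f:T. ✓
f: no successors, so ◇□◇¬(¬p ∨ q) fails. ✗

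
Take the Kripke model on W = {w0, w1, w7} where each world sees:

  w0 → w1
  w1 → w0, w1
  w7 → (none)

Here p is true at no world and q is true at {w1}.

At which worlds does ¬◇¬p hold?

w0: ◇¬p is T. ✗
w1: ◇¬p is T. ✗
w7: ◇¬p is F. ✓

{w7}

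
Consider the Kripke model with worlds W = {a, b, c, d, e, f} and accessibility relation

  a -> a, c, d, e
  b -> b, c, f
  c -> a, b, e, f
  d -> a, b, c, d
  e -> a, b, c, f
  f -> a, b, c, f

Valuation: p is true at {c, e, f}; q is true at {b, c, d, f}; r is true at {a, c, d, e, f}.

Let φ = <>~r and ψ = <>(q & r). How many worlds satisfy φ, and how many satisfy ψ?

5 and 6

For <>~r:
a: successors {a, c, d, e}; ~r there: a:F, c:F, d:F, e:F. ✗
b: successors {b, c, f}; ~r there: b:T, c:F, f:F. ✓
c: successors {a, b, e, f}; ~r there: a:F, b:T, e:F, f:F. ✓
d: successors {a, b, c, d}; ~r there: a:F, b:T, c:F, d:F. ✓
e: successors {a, b, c, f}; ~r there: a:F, b:T, c:F, f:F. ✓
f: successors {a, b, c, f}; ~r there: a:F, b:T, c:F, f:F. ✓
— 5 worlds.
For <>(q & r):
a: successors {a, c, d, e}; q & r there: a:F, c:T, d:T, e:F. ✓
b: successors {b, c, f}; q & r there: b:F, c:T, f:T. ✓
c: successors {a, b, e, f}; q & r there: a:F, b:F, e:F, f:T. ✓
d: successors {a, b, c, d}; q & r there: a:F, b:F, c:T, d:T. ✓
e: successors {a, b, c, f}; q & r there: a:F, b:F, c:T, f:T. ✓
f: successors {a, b, c, f}; q & r there: a:F, b:F, c:T, f:T. ✓
— 6 worlds.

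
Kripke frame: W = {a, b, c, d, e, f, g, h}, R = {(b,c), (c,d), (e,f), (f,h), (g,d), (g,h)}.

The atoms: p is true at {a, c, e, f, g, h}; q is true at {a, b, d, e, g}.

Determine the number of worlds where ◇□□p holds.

a: no successors, so ◇□□p fails. ✗
b: successors {c}; □□p there: c:T. ✓
c: successors {d}; □□p there: d:T. ✓
d: no successors, so ◇□□p fails. ✗
e: successors {f}; □□p there: f:T. ✓
f: successors {h}; □□p there: h:T. ✓
g: successors {d, h}; □□p there: d:T, h:T. ✓
h: no successors, so ◇□□p fails. ✗
Satisfying worlds: {b, c, e, f, g}.

5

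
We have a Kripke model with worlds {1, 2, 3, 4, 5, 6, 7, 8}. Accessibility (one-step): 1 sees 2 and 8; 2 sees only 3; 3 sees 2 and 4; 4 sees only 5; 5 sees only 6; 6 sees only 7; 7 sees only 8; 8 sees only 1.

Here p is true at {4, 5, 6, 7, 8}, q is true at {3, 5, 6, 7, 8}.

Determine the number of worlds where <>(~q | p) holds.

1: successors {2, 8}; ~q | p there: 2:T, 8:T. ✓
2: successors {3}; ~q | p there: 3:F. ✗
3: successors {2, 4}; ~q | p there: 2:T, 4:T. ✓
4: successors {5}; ~q | p there: 5:T. ✓
5: successors {6}; ~q | p there: 6:T. ✓
6: successors {7}; ~q | p there: 7:T. ✓
7: successors {8}; ~q | p there: 8:T. ✓
8: successors {1}; ~q | p there: 1:T. ✓
Satisfying worlds: {1, 3, 4, 5, 6, 7, 8}.

7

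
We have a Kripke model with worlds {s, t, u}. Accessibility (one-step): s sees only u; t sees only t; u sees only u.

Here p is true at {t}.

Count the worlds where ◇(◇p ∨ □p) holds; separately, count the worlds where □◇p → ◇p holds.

1 and 3

For ◇(◇p ∨ □p):
s: successors {u}; ◇p ∨ □p there: u:F. ✗
t: successors {t}; ◇p ∨ □p there: t:T. ✓
u: successors {u}; ◇p ∨ □p there: u:F. ✗
— 1 world.
For □◇p → ◇p:
s: □◇p is F, ◇p is F. ✓
t: □◇p is T, ◇p is T. ✓
u: □◇p is F, ◇p is F. ✓
— 3 worlds.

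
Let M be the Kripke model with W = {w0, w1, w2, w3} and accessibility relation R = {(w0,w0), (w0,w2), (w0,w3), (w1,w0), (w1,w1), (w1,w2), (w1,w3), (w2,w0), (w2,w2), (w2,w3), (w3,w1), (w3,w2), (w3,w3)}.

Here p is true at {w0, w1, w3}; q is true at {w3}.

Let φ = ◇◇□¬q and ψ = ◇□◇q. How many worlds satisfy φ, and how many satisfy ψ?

For ◇◇□¬q:
w0: successors {w0, w2, w3}; ◇□¬q there: w0:F, w2:F, w3:F. ✗
w1: successors {w0, w1, w2, w3}; ◇□¬q there: w0:F, w1:F, w2:F, w3:F. ✗
w2: successors {w0, w2, w3}; ◇□¬q there: w0:F, w2:F, w3:F. ✗
w3: successors {w1, w2, w3}; ◇□¬q there: w1:F, w2:F, w3:F. ✗
— 0 worlds.
For ◇□◇q:
w0: successors {w0, w2, w3}; □◇q there: w0:T, w2:T, w3:T. ✓
w1: successors {w0, w1, w2, w3}; □◇q there: w0:T, w1:T, w2:T, w3:T. ✓
w2: successors {w0, w2, w3}; □◇q there: w0:T, w2:T, w3:T. ✓
w3: successors {w1, w2, w3}; □◇q there: w1:T, w2:T, w3:T. ✓
— 4 worlds.

0 and 4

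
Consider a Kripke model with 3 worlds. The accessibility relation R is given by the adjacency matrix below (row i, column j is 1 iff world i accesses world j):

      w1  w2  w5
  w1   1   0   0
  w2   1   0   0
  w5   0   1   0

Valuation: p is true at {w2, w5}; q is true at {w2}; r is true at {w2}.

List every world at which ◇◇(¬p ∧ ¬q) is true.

{w1, w2, w5}

w1: successors {w1}; ◇(¬p ∧ ¬q) there: w1:T. ✓
w2: successors {w1}; ◇(¬p ∧ ¬q) there: w1:T. ✓
w5: successors {w2}; ◇(¬p ∧ ¬q) there: w2:T. ✓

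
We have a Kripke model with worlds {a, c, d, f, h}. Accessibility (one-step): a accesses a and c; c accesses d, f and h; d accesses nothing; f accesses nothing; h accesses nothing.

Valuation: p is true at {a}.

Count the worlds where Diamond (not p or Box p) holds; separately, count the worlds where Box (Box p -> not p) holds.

2 and 5

For Diamond (not p or Box p):
a: successors {a, c}; not p or Box p there: a:F, c:T. ✓
c: successors {d, f, h}; not p or Box p there: d:T, f:T, h:T. ✓
d: no successors, so Diamond (not p or Box p) fails. ✗
f: no successors, so Diamond (not p or Box p) fails. ✗
h: no successors, so Diamond (not p or Box p) fails. ✗
— 2 worlds.
For Box (Box p -> not p):
a: successors {a, c}; Box p -> not p there: a:T, c:T. ✓
c: successors {d, f, h}; Box p -> not p there: d:T, f:T, h:T. ✓
d: no successors, so Box (Box p -> not p) holds vacuously. ✓
f: no successors, so Box (Box p -> not p) holds vacuously. ✓
h: no successors, so Box (Box p -> not p) holds vacuously. ✓
— 5 worlds.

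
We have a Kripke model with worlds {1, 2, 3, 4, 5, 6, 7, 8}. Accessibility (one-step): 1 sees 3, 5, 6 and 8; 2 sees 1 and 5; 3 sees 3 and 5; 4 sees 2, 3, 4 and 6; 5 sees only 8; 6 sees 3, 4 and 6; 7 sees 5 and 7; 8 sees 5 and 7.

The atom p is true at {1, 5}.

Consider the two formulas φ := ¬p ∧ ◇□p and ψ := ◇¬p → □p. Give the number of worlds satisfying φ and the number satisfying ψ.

For ¬p ∧ ◇□p:
1: ¬p is F, ◇□p is F. ✗
2: ¬p is T, ◇□p is F. ✗
3: ¬p is T, ◇□p is F. ✗
4: ¬p is T, ◇□p is T. ✓
5: ¬p is F, ◇□p is F. ✗
6: ¬p is T, ◇□p is F. ✗
7: ¬p is T, ◇□p is F. ✗
8: ¬p is T, ◇□p is F. ✗
— 1 world.
For ◇¬p → □p:
1: ◇¬p is T, □p is F. ✗
2: ◇¬p is F, □p is T. ✓
3: ◇¬p is T, □p is F. ✗
4: ◇¬p is T, □p is F. ✗
5: ◇¬p is T, □p is F. ✗
6: ◇¬p is T, □p is F. ✗
7: ◇¬p is T, □p is F. ✗
8: ◇¬p is T, □p is F. ✗
— 1 world.

1 and 1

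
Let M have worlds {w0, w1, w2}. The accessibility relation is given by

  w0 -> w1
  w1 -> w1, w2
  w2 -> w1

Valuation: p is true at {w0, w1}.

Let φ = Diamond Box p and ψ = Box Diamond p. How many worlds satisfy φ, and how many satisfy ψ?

1 and 3

For Diamond Box p:
w0: successors {w1}; Box p there: w1:F. ✗
w1: successors {w1, w2}; Box p there: w1:F, w2:T. ✓
w2: successors {w1}; Box p there: w1:F. ✗
— 1 world.
For Box Diamond p:
w0: successors {w1}; Diamond p there: w1:T. ✓
w1: successors {w1, w2}; Diamond p there: w1:T, w2:T. ✓
w2: successors {w1}; Diamond p there: w1:T. ✓
— 3 worlds.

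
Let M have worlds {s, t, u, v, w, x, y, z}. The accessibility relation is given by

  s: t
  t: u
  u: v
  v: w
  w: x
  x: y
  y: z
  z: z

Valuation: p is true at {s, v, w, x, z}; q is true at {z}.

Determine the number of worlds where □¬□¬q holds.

3

s: successors {t}; ¬□¬q there: t:F. ✗
t: successors {u}; ¬□¬q there: u:F. ✗
u: successors {v}; ¬□¬q there: v:F. ✗
v: successors {w}; ¬□¬q there: w:F. ✗
w: successors {x}; ¬□¬q there: x:F. ✗
x: successors {y}; ¬□¬q there: y:T. ✓
y: successors {z}; ¬□¬q there: z:T. ✓
z: successors {z}; ¬□¬q there: z:T. ✓
Satisfying worlds: {x, y, z}.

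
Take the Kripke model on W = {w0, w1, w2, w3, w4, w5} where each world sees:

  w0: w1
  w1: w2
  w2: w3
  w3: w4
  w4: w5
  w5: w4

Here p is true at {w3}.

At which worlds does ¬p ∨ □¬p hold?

{w0, w1, w2, w3, w4, w5}

w0: ¬p is T, □¬p is T. ✓
w1: ¬p is T, □¬p is T. ✓
w2: ¬p is T, □¬p is F. ✓
w3: ¬p is F, □¬p is T. ✓
w4: ¬p is T, □¬p is T. ✓
w5: ¬p is T, □¬p is T. ✓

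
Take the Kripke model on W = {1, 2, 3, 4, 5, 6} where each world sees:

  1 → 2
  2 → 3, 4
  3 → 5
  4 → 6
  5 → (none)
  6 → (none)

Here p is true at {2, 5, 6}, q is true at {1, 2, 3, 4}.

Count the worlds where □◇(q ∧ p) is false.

1: successors {2}; ◇(q ∧ p) there: 2:F. ✗
2: successors {3, 4}; ◇(q ∧ p) there: 3:F, 4:F. ✗
3: successors {5}; ◇(q ∧ p) there: 5:F. ✗
4: successors {6}; ◇(q ∧ p) there: 6:F. ✗
5: no successors, so □◇(q ∧ p) holds vacuously. ✓
6: no successors, so □◇(q ∧ p) holds vacuously. ✓
Satisfying worlds: {5, 6}.
So □◇(q ∧ p) fails at the other 4 worlds.

4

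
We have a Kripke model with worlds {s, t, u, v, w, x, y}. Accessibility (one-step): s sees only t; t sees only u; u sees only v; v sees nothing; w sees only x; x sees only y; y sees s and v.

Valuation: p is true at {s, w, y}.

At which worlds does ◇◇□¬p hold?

s: successors {t}; ◇□¬p there: t:T. ✓
t: successors {u}; ◇□¬p there: u:T. ✓
u: successors {v}; ◇□¬p there: v:F. ✗
v: no successors, so ◇◇□¬p fails. ✗
w: successors {x}; ◇□¬p there: x:F. ✗
x: successors {y}; ◇□¬p there: y:T. ✓
y: successors {s, v}; ◇□¬p there: s:T, v:F. ✓

{s, t, x, y}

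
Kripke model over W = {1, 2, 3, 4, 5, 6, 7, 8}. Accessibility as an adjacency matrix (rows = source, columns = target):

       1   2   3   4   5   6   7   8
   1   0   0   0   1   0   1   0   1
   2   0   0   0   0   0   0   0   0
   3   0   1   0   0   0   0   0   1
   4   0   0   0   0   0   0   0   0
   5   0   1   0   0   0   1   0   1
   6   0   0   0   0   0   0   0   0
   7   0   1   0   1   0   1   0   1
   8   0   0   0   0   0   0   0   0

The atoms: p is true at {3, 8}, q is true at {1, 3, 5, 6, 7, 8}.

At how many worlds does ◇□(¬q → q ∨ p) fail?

4

1: successors {4, 6, 8}; □(¬q → q ∨ p) there: 4:T, 6:T, 8:T. ✓
2: no successors, so ◇□(¬q → q ∨ p) fails. ✗
3: successors {2, 8}; □(¬q → q ∨ p) there: 2:T, 8:T. ✓
4: no successors, so ◇□(¬q → q ∨ p) fails. ✗
5: successors {2, 6, 8}; □(¬q → q ∨ p) there: 2:T, 6:T, 8:T. ✓
6: no successors, so ◇□(¬q → q ∨ p) fails. ✗
7: successors {2, 4, 6, 8}; □(¬q → q ∨ p) there: 2:T, 4:T, 6:T, 8:T. ✓
8: no successors, so ◇□(¬q → q ∨ p) fails. ✗
Satisfying worlds: {1, 3, 5, 7}.
So ◇□(¬q → q ∨ p) fails at the other 4 worlds.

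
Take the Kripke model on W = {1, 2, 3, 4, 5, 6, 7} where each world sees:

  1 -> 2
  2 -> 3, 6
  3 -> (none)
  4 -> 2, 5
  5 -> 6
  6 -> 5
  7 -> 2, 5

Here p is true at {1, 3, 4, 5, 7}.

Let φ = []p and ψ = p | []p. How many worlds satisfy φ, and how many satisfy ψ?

2 and 6

For []p:
1: successors {2}; p there: 2:F. ✗
2: successors {3, 6}; p there: 3:T, 6:F. ✗
3: no successors, so []p holds vacuously. ✓
4: successors {2, 5}; p there: 2:F, 5:T. ✗
5: successors {6}; p there: 6:F. ✗
6: successors {5}; p there: 5:T. ✓
7: successors {2, 5}; p there: 2:F, 5:T. ✗
— 2 worlds.
For p | []p:
1: p is T, []p is F. ✓
2: p is F, []p is F. ✗
3: p is T, []p is T. ✓
4: p is T, []p is F. ✓
5: p is T, []p is F. ✓
6: p is F, []p is T. ✓
7: p is T, []p is F. ✓
— 6 worlds.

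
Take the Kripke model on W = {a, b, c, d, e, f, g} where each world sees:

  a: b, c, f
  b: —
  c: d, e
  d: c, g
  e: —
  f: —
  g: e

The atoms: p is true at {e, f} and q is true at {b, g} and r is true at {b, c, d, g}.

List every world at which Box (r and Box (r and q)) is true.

{b, e, f}

a: successors {b, c, f}; r and Box (r and q) there: b:T, c:F, f:F. ✗
b: no successors, so Box (r and Box (r and q)) holds vacuously. ✓
c: successors {d, e}; r and Box (r and q) there: d:F, e:F. ✗
d: successors {c, g}; r and Box (r and q) there: c:F, g:F. ✗
e: no successors, so Box (r and Box (r and q)) holds vacuously. ✓
f: no successors, so Box (r and Box (r and q)) holds vacuously. ✓
g: successors {e}; r and Box (r and q) there: e:F. ✗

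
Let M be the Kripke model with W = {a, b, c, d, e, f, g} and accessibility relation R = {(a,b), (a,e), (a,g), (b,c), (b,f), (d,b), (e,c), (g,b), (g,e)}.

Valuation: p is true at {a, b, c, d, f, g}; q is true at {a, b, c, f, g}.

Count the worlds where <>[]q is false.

2

a: successors {b, e, g}; []q there: b:T, e:T, g:F. ✓
b: successors {c, f}; []q there: c:T, f:T. ✓
c: no successors, so <>[]q fails. ✗
d: successors {b}; []q there: b:T. ✓
e: successors {c}; []q there: c:T. ✓
f: no successors, so <>[]q fails. ✗
g: successors {b, e}; []q there: b:T, e:T. ✓
Satisfying worlds: {a, b, d, e, g}.
So <>[]q fails at the other 2 worlds.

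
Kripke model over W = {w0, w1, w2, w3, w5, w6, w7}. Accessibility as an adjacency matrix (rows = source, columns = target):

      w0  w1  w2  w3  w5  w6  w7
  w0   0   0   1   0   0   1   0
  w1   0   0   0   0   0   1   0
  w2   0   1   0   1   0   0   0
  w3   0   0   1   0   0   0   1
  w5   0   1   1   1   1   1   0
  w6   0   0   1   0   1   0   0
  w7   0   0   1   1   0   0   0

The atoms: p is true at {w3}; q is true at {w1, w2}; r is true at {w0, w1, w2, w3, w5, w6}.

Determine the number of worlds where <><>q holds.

w0: successors {w2, w6}; <>q there: w2:T, w6:T. ✓
w1: successors {w6}; <>q there: w6:T. ✓
w2: successors {w1, w3}; <>q there: w1:F, w3:T. ✓
w3: successors {w2, w7}; <>q there: w2:T, w7:T. ✓
w5: successors {w1, w2, w3, w5, w6}; <>q there: w1:F, w2:T, w3:T, w5:T, w6:T. ✓
w6: successors {w2, w5}; <>q there: w2:T, w5:T. ✓
w7: successors {w2, w3}; <>q there: w2:T, w3:T. ✓
Satisfying worlds: {w0, w1, w2, w3, w5, w6, w7}.

7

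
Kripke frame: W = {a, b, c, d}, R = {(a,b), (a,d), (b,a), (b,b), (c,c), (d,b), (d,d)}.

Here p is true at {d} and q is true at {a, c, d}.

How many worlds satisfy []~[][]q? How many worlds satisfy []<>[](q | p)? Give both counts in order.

3 and 1

For []~[][]q:
a: successors {b, d}; ~[][]q there: b:T, d:T. ✓
b: successors {a, b}; ~[][]q there: a:T, b:T. ✓
c: successors {c}; ~[][]q there: c:F. ✗
d: successors {b, d}; ~[][]q there: b:T, d:T. ✓
— 3 worlds.
For []<>[](q | p):
a: successors {b, d}; <>[](q | p) there: b:F, d:F. ✗
b: successors {a, b}; <>[](q | p) there: a:F, b:F. ✗
c: successors {c}; <>[](q | p) there: c:T. ✓
d: successors {b, d}; <>[](q | p) there: b:F, d:F. ✗
— 1 world.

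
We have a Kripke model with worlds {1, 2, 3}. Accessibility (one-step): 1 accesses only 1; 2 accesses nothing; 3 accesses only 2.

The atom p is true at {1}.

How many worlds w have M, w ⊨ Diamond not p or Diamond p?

2

1: Diamond not p is F, Diamond p is T. ✓
2: Diamond not p is F, Diamond p is F. ✗
3: Diamond not p is T, Diamond p is F. ✓
Satisfying worlds: {1, 3}.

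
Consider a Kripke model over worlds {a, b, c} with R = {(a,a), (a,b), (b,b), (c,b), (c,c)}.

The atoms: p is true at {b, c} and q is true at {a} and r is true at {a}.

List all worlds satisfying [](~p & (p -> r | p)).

∅

a: successors {a, b}; ~p & (p -> r | p) there: a:T, b:F. ✗
b: successors {b}; ~p & (p -> r | p) there: b:F. ✗
c: successors {b, c}; ~p & (p -> r | p) there: b:F, c:F. ✗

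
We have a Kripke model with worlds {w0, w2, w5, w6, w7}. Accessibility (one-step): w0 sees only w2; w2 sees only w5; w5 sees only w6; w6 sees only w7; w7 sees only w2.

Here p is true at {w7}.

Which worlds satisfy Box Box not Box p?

w0: successors {w2}; Box not Box p there: w2:T. ✓
w2: successors {w5}; Box not Box p there: w5:F. ✗
w5: successors {w6}; Box not Box p there: w6:T. ✓
w6: successors {w7}; Box not Box p there: w7:T. ✓
w7: successors {w2}; Box not Box p there: w2:T. ✓

{w0, w5, w6, w7}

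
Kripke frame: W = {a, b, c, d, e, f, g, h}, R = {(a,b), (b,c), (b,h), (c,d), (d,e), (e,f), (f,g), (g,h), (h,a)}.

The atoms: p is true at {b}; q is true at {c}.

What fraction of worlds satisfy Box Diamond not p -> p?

a: Box Diamond not p is T, p is F. ✗
b: Box Diamond not p is T, p is T. ✓
c: Box Diamond not p is T, p is F. ✗
d: Box Diamond not p is T, p is F. ✗
e: Box Diamond not p is T, p is F. ✗
f: Box Diamond not p is T, p is F. ✗
g: Box Diamond not p is T, p is F. ✗
h: Box Diamond not p is F, p is F. ✓
That's 2 of 8 worlds, so 2/8 = 1/4.

1/4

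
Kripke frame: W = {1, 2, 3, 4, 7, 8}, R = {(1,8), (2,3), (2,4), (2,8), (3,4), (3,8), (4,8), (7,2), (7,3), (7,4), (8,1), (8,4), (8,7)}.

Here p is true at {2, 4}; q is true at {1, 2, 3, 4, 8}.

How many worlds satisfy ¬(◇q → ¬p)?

1: ◇q → ¬p is T. ✗
2: ◇q → ¬p is F. ✓
3: ◇q → ¬p is T. ✗
4: ◇q → ¬p is F. ✓
7: ◇q → ¬p is T. ✗
8: ◇q → ¬p is T. ✗
Satisfying worlds: {2, 4}.

2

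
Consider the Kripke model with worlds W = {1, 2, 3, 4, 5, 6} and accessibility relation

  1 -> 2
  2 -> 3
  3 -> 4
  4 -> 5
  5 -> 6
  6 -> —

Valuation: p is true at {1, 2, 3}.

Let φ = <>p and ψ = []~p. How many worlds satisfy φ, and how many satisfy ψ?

For <>p:
1: successors {2}; p there: 2:T. ✓
2: successors {3}; p there: 3:T. ✓
3: successors {4}; p there: 4:F. ✗
4: successors {5}; p there: 5:F. ✗
5: successors {6}; p there: 6:F. ✗
6: no successors, so <>p fails. ✗
— 2 worlds.
For []~p:
1: successors {2}; ~p there: 2:F. ✗
2: successors {3}; ~p there: 3:F. ✗
3: successors {4}; ~p there: 4:T. ✓
4: successors {5}; ~p there: 5:T. ✓
5: successors {6}; ~p there: 6:T. ✓
6: no successors, so []~p holds vacuously. ✓
— 4 worlds.

2 and 4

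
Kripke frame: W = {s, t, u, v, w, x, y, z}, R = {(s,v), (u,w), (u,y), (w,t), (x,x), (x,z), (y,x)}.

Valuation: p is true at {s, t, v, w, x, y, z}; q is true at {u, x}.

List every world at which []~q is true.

s: successors {v}; ~q there: v:T. ✓
t: no successors, so []~q holds vacuously. ✓
u: successors {w, y}; ~q there: w:T, y:T. ✓
v: no successors, so []~q holds vacuously. ✓
w: successors {t}; ~q there: t:T. ✓
x: successors {x, z}; ~q there: x:F, z:T. ✗
y: successors {x}; ~q there: x:F. ✗
z: no successors, so []~q holds vacuously. ✓

{s, t, u, v, w, z}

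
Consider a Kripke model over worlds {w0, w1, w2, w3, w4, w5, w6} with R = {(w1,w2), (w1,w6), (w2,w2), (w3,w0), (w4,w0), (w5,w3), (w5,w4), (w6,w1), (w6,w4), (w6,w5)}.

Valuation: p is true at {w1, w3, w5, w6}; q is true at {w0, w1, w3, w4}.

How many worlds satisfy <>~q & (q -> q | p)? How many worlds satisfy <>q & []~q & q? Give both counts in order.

3 and 0

For <>~q & (q -> q | p):
w0: <>~q is F, q -> q | p is T. ✗
w1: <>~q is T, q -> q | p is T. ✓
w2: <>~q is T, q -> q | p is T. ✓
w3: <>~q is F, q -> q | p is T. ✗
w4: <>~q is F, q -> q | p is T. ✗
w5: <>~q is F, q -> q | p is T. ✗
w6: <>~q is T, q -> q | p is T. ✓
— 3 worlds.
For <>q & []~q & q:
w0: <>q is F, []~q & q is T. ✗
w1: <>q is F, []~q & q is T. ✗
w2: <>q is F, []~q & q is F. ✗
w3: <>q is T, []~q & q is F. ✗
w4: <>q is T, []~q & q is F. ✗
w5: <>q is T, []~q & q is F. ✗
w6: <>q is T, []~q & q is F. ✗
— 0 worlds.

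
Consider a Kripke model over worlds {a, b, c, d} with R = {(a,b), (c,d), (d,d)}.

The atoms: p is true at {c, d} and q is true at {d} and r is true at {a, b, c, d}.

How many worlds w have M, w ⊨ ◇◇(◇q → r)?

a: successors {b}; ◇(◇q → r) there: b:F. ✗
b: no successors, so ◇◇(◇q → r) fails. ✗
c: successors {d}; ◇(◇q → r) there: d:T. ✓
d: successors {d}; ◇(◇q → r) there: d:T. ✓
Satisfying worlds: {c, d}.

2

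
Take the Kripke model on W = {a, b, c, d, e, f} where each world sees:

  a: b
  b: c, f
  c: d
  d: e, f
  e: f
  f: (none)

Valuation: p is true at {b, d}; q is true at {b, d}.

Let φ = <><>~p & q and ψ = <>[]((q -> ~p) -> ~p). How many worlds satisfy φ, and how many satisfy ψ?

1 and 5

For <><>~p & q:
a: <><>~p is T, q is F. ✗
b: <><>~p is F, q is T. ✗
c: <><>~p is T, q is F. ✗
d: <><>~p is T, q is T. ✓
e: <><>~p is F, q is F. ✗
f: <><>~p is F, q is F. ✗
— 1 world.
For <>[]((q -> ~p) -> ~p):
a: successors {b}; []((q -> ~p) -> ~p) there: b:T. ✓
b: successors {c, f}; []((q -> ~p) -> ~p) there: c:T, f:T. ✓
c: successors {d}; []((q -> ~p) -> ~p) there: d:T. ✓
d: successors {e, f}; []((q -> ~p) -> ~p) there: e:T, f:T. ✓
e: successors {f}; []((q -> ~p) -> ~p) there: f:T. ✓
f: no successors, so <>[]((q -> ~p) -> ~p) fails. ✗
— 5 worlds.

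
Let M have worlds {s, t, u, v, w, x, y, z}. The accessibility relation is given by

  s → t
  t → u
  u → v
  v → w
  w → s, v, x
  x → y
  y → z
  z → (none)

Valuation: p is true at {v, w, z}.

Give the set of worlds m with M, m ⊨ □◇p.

s: successors {t}; ◇p there: t:F. ✗
t: successors {u}; ◇p there: u:T. ✓
u: successors {v}; ◇p there: v:T. ✓
v: successors {w}; ◇p there: w:T. ✓
w: successors {s, v, x}; ◇p there: s:F, v:T, x:F. ✗
x: successors {y}; ◇p there: y:T. ✓
y: successors {z}; ◇p there: z:F. ✗
z: no successors, so □◇p holds vacuously. ✓

{t, u, v, x, z}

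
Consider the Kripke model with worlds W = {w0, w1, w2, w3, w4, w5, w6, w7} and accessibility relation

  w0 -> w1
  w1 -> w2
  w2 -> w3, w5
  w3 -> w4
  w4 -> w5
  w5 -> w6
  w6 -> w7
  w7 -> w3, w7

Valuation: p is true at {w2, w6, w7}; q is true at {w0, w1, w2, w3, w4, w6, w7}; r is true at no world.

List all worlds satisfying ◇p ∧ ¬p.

w0: ◇p is F, ¬p is T. ✗
w1: ◇p is T, ¬p is T. ✓
w2: ◇p is F, ¬p is F. ✗
w3: ◇p is F, ¬p is T. ✗
w4: ◇p is F, ¬p is T. ✗
w5: ◇p is T, ¬p is T. ✓
w6: ◇p is T, ¬p is F. ✗
w7: ◇p is T, ¬p is F. ✗

{w1, w5}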